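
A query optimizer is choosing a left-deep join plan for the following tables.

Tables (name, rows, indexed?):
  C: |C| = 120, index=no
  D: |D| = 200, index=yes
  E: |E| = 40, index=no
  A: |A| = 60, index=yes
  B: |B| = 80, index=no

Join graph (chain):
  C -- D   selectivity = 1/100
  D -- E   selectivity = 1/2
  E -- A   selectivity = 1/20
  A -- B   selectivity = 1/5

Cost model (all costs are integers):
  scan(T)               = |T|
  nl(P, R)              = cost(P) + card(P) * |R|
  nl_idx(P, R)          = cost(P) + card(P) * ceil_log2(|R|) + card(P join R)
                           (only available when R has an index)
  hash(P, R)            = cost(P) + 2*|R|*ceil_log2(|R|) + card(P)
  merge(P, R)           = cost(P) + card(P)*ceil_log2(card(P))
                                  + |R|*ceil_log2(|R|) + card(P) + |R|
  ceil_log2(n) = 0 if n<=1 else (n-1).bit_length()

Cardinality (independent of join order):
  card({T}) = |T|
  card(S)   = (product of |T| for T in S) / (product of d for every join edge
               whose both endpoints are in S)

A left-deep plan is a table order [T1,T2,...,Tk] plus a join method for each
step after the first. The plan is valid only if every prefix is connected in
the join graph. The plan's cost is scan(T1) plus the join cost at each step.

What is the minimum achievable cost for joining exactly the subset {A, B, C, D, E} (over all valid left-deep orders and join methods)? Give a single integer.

Selinger DP over subsets of {A,B,C,D,E}:
  {C}: scan cost=120, card=120
  {D}: scan cost=200, card=200
  {E}: scan cost=40, card=40
  {A}: scan cost=60, card=60
  {B}: scan cost=80, card=80
  {CD}: card=240; try (D,nl_idx)→1320, (C,hash)→2080, (D,merge)→2880, (C,merge)→2960, (D,hash)→3440, (D,nl)→24120 …(+1); best=1320 via (D,nl_idx)
  {DE}: card=4000; try (E,hash)→880, (D,merge)→2120, (E,merge)→2280, (D,hash)→3280, (D,nl_idx)→4360, (D,nl)→8040 …(+1); best=880 via (E,hash)
  {AE}: card=120; try (A,nl_idx)→400, (E,hash)→600, (A,merge)→740, (E,merge)→760, (A,hash)→800, (A,nl)→2440 …(+1); best=400 via (A,nl_idx)
  {AB}: card=960; try (A,hash)→880, (B,merge)→1120, (A,merge)→1140, (B,hash)→1240, (A,nl_idx)→1520, (B,nl)→4860 …(+1); best=880 via (A,hash)
  {CDE}: card=4800; try (E,hash)→2040, (E,merge)→3760, (C,hash)→6560, (E,nl)→10920, (C,merge)→53840, (C,nl)→480880; best=2040 via (E,hash)
  {ADE}: card=12000; try (D,merge)→3160, (D,hash)→3720, (A,hash)→5600, (D,nl_idx)→13360, (D,nl)→24400, (A,nl_idx)→36880 …(+2); best=3160 via (D,merge)
  {ABE}: card=1920; try (B,hash)→1640, (B,merge)→2000, (E,hash)→2320, (B,nl)→10000, (E,merge)→11720, (E,nl)→39280; best=1640 via (B,hash)
  {ACDE}: card=14400; try (A,hash)→7560, (C,hash)→16840, (A,nl_idx)→45240, (A,merge)→69660, (C,merge)→184120, (A,nl)→290040 …(+1); best=7560 via (A,hash)
  {ABDE}: card=192000; try (D,hash)→6760, (B,hash)→16280, (D,merge)→26480, (B,merge)→183800, (D,nl_idx)→209000, (D,nl)→385640 …(+1); best=6760 via (D,hash)
  {ABCDE}: card=230400; try (B,hash)→23080, (C,hash)→200440, (B,merge)→224200, (B,nl)→1159560, (C,merge)→3655720, (C,nl)→23046760; best=23080 via (B,hash)

23080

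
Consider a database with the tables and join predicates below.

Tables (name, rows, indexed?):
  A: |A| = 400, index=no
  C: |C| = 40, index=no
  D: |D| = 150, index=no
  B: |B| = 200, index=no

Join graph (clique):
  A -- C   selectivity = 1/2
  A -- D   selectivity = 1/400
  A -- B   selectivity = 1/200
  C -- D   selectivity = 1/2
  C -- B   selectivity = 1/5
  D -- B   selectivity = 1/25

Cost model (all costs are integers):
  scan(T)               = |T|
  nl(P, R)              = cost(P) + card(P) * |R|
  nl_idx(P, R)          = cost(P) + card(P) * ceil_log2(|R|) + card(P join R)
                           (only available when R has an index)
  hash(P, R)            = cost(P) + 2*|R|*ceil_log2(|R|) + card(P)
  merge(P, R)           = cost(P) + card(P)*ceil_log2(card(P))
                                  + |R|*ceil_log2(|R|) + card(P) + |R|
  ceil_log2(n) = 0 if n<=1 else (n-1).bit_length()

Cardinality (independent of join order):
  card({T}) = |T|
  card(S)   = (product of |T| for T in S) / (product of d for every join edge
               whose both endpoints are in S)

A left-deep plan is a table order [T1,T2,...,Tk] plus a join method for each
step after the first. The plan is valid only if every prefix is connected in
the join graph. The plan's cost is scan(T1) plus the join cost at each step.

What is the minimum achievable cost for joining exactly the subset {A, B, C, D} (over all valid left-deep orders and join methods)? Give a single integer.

6590

Selinger DP over subsets of {A,B,C,D}:
  {A}: scan cost=400, card=400
  {C}: scan cost=40, card=40
  {D}: scan cost=150, card=150
  {B}: scan cost=200, card=200
  {AC}: card=8000; try (C,hash)→1280, (A,merge)→4320, (C,merge)→4680, (A,hash)→7280, (A,nl)→16040, (C,nl)→16400; best=1280 via (C,hash)
  {AD}: card=150; try (D,hash)→3200, (A,merge)→5500, (D,merge)→5750, (A,hash)→7500, (A,nl)→60150, (D,nl)→60400; best=3200 via (D,hash)
  {AB}: card=400; try (B,hash)→4000, (A,merge)→6000, (B,merge)→6200, (A,hash)→7600, (A,nl)→80200, (B,nl)→80400; best=4000 via (B,hash)
  {CD}: card=3000; try (C,hash)→780, (D,merge)→1670, (C,merge)→1780, (D,hash)→2480, (D,nl)→6040, (C,nl)→6150; best=780 via (C,hash)
  {BC}: card=1600; try (C,hash)→880, (B,merge)→2120, (C,merge)→2280, (B,hash)→3280, (B,nl)→8040, (C,nl)→8200; best=880 via (C,hash)
  {BD}: card=1200; try (D,hash)→2800, (B,merge)→3300, (D,merge)→3350, (B,hash)→3500, (B,nl)→30150, (D,nl)→30200; best=2800 via (D,hash)
  {ACD}: card=1500; try (C,hash)→3830, (C,merge)→4830, (C,nl)→9200, (A,hash)→10980, (D,hash)→11680, (A,merge)→43780 …(+3); best=3830 via (C,hash)
  {ABC}: card=1600; try (C,hash)→4880, (C,merge)→8280, (A,hash)→9680, (B,hash)→12480, (C,nl)→20000, (A,merge)→24080 …(+3); best=4880 via (C,hash)
  {ABD}: card=6; try (B,merge)→6350, (B,hash)→6550, (D,hash)→6800, (D,merge)→9350, (A,hash)→11200, (A,merge)→21200 …(+3); best=6350 via (B,merge)
  {BCD}: card=4800; try (C,hash)→4480, (D,hash)→4880, (B,hash)→6980, (C,merge)→17480, (D,merge)→21430, (B,merge)→41580 …(+3); best=4480 via (C,hash)
  {ABCD}: card=12; try (C,nl)→6590, (C,merge)→6654, (C,hash)→6836, (B,hash)→8530, (D,hash)→8880, (A,hash)→16480 …(+6); best=6590 via (C,nl)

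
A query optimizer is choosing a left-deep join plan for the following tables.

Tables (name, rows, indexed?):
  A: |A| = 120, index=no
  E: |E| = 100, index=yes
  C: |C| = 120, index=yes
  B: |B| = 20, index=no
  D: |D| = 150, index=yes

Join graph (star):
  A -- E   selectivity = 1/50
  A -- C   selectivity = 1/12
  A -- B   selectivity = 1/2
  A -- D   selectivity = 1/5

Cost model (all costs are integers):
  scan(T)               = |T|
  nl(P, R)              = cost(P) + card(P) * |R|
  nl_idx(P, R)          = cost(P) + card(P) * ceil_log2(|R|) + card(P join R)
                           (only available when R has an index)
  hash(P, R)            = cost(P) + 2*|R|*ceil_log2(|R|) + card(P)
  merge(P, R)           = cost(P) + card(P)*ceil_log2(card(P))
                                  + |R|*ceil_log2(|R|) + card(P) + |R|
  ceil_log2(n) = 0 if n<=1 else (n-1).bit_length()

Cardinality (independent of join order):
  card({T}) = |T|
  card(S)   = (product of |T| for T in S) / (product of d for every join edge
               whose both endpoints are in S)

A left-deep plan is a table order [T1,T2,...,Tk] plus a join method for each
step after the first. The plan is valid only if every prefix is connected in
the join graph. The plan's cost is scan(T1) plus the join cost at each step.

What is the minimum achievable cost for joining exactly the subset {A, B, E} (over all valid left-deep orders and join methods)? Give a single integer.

1640

Selinger DP over subsets of {A,B,E}:
  {A}: scan cost=120, card=120
  {E}: scan cost=100, card=100
  {B}: scan cost=20, card=20
  {AE}: card=240; try (E,nl_idx)→1200, (E,hash)→1640, (A,merge)→1860, (E,merge)→1880, (A,hash)→1880, (A,nl)→12100 …(+1); best=1200 via (E,nl_idx)
  {AB}: card=1200; try (B,hash)→440, (A,merge)→1100, (B,merge)→1200, (A,hash)→1720, (A,nl)→2420, (B,nl)→2520; best=440 via (B,hash)
  {ABE}: card=2400; try (B,hash)→1640, (E,hash)→3040, (B,merge)→3480, (B,nl)→6000, (E,nl_idx)→11240, (E,merge)→15640 …(+1); best=1640 via (B,hash)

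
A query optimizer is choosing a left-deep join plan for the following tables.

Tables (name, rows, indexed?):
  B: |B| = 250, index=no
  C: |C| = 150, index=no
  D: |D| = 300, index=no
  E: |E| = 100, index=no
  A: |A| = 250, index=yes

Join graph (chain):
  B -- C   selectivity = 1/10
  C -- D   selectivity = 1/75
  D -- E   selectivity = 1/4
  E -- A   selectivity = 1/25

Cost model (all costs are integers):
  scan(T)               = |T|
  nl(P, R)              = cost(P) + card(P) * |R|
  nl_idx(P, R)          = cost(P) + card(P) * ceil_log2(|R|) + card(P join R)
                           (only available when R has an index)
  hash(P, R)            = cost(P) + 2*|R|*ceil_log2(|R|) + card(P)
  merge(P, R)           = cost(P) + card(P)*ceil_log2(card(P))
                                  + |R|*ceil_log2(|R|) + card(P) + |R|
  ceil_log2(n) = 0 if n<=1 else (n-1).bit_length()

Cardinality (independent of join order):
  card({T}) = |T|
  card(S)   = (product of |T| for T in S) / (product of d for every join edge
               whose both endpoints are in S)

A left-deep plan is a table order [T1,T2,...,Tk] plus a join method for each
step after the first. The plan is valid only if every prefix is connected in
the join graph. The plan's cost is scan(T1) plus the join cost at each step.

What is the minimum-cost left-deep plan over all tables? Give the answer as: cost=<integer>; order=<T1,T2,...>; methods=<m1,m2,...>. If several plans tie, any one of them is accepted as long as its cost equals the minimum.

cost=178000; order=D,C,E,A,B; methods=hash,hash,hash,hash

Selinger DP (subsets sized 1..n):
  {B}: scan cost=250, card=250
  {C}: scan cost=150, card=150
  {D}: scan cost=300, card=300
  {E}: scan cost=100, card=100
  {A}: scan cost=250, card=250
  {BC}: card=3750; try (C,hash)→2900, (B,merge)→3750, (C,merge)→3850, (B,hash)→4300, (B,nl)→37650, (C,nl)→37750; best=2900 via (C,hash)
  {CD}: card=600; try (C,hash)→3000, (D,merge)→4500, (C,merge)→4650, (D,hash)→5700, (D,nl)→45150, (C,nl)→45300; best=3000 via (C,hash)
  {DE}: card=7500; try (E,hash)→2000, (D,merge)→3900, (E,merge)→4100, (D,hash)→5600, (D,nl)→30100, (E,nl)→30300; best=2000 via (E,hash)
  {AE}: card=1000; try (E,hash)→1900, (A,nl_idx)→1900, (A,merge)→3150, (E,merge)→3300, (A,hash)→4200, (A,nl)→25100 …(+1); best=1900 via (E,hash)
  {BCD}: card=15000; try (B,hash)→7600, (B,merge)→11850, (D,hash)→12050, (D,merge)→54650, (B,nl)→153000, (D,nl)→1127900; best=7600 via (B,hash)
  {CDE}: card=15000; try (E,hash)→5000, (E,merge)→10400, (C,hash)→11900, (E,nl)→63000, (C,merge)→108350, (C,nl)→1127000; best=5000 via (E,hash)
  {ADE}: card=75000; try (D,hash)→8300, (A,hash)→13500, (D,merge)→15900, (A,merge)→109250, (A,nl_idx)→137000, (D,nl)→301900 …(+1); best=8300 via (D,hash)
  {BCDE}: card=375000; try (E,hash)→24000, (B,hash)→24000, (B,merge)→232250, (E,merge)→233400, (E,nl)→1507600, (B,nl)→3755000; best=24000 via (E,hash)
  {ACDE}: card=150000; try (A,hash)→24000, (C,hash)→85700, (A,merge)→232250, (A,nl_idx)→275000, (C,merge)→1359650, (A,nl)→3755000 …(+1); best=24000 via (A,hash)
  {ABCDE}: card=3750000; try (B,hash)→178000, (A,hash)→403000, (B,merge)→2876250, (A,nl_idx)→6774000, (A,merge)→7526250, (B,nl)→37524000 …(+1); best=178000 via (B,hash)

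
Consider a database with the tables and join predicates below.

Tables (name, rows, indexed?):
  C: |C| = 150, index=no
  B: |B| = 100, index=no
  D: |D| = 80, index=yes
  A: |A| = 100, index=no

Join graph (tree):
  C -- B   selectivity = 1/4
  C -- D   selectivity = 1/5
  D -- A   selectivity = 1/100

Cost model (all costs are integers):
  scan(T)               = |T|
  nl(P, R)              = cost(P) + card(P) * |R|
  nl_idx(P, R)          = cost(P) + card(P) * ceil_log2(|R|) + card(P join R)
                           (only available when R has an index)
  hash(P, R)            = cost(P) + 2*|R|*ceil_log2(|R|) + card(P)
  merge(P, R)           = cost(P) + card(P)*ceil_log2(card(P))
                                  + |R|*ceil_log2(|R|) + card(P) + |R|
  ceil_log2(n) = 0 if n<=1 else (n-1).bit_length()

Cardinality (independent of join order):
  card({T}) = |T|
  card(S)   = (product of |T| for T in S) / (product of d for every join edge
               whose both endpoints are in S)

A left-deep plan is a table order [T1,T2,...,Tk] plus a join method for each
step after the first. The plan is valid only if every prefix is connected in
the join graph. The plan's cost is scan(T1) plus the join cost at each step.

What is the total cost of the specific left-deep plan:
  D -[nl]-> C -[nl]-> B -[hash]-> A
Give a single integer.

313480

step 1: scan D: cost=80, card=80
step 2: join C via nl
    card(P join C) = 80*150/(5) = 2400
    cost = 80 + 80*150 = 12080
step 3: join B via nl
    card(P join B) = 2400*100/(4) = 60000
    cost = 12080 + 2400*100 = 252080
step 4: join A via hash
    card(P join A) = 60000*100/(100) = 60000
    cost = 252080 + 2*100*7 + 60000 = 313480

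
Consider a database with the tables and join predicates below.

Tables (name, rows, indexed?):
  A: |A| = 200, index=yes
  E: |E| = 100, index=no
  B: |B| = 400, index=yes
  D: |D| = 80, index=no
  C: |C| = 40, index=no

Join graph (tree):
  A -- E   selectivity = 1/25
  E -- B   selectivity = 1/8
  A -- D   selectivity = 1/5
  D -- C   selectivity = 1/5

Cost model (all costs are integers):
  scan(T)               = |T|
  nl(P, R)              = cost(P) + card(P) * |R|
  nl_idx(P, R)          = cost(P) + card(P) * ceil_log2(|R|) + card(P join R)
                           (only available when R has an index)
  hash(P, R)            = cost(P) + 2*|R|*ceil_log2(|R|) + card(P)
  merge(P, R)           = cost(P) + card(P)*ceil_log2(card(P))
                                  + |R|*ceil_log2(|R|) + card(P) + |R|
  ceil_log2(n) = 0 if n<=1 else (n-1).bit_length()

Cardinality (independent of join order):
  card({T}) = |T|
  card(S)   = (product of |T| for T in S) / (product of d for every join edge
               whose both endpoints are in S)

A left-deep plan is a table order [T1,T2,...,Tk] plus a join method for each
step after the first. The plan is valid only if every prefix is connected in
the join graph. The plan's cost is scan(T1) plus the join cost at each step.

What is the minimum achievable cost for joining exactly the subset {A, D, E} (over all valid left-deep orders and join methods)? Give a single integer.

Selinger DP over subsets of {A,D,E}:
  {A}: scan cost=200, card=200
  {E}: scan cost=100, card=100
  {D}: scan cost=80, card=80
  {AE}: card=800; try (A,nl_idx)→1700, (E,hash)→1800, (A,merge)→2700, (E,merge)→2800, (A,hash)→3400, (A,nl)→20100 …(+1); best=1700 via (A,nl_idx)
  {AD}: card=3200; try (D,hash)→1520, (A,merge)→2520, (D,merge)→2640, (A,hash)→3360, (A,nl_idx)→3920, (A,nl)→16080 …(+1); best=1520 via (D,hash)
  {ADE}: card=12800; try (D,hash)→3620, (E,hash)→6120, (D,merge)→11140, (E,merge)→43920, (D,nl)→65700, (E,nl)→321520; best=3620 via (D,hash)

3620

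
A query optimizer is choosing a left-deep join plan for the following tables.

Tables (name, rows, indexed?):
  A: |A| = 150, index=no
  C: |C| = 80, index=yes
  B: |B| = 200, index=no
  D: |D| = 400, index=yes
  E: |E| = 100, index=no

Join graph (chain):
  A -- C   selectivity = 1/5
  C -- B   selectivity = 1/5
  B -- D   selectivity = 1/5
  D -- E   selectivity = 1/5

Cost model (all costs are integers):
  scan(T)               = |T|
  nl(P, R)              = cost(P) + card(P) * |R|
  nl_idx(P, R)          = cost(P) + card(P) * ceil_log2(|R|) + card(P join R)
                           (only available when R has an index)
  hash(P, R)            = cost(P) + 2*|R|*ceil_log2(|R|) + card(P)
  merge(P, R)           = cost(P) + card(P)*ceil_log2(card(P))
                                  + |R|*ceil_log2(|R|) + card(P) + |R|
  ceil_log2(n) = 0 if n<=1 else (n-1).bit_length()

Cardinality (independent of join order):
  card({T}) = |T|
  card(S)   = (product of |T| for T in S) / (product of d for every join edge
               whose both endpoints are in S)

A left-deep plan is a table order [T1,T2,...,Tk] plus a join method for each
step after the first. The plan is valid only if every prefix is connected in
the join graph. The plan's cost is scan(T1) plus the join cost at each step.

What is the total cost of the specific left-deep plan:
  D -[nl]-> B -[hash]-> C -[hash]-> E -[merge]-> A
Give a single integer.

step 1: scan D: cost=400, card=400
step 2: join B via nl
    card(P join B) = 400*200/(5) = 16000
    cost = 400 + 400*200 = 80400
step 3: join C via hash
    card(P join C) = 16000*80/(5) = 256000
    cost = 80400 + 2*80*7 + 16000 = 97520
step 4: join E via hash
    card(P join E) = 256000*100/(5) = 5120000
    cost = 97520 + 2*100*7 + 256000 = 354920
step 5: join A via merge
    card(P join A) = 5120000*150/(5) = 153600000
    cost = 354920 + 5120000*23 + 150*8 + 5120000 + 150 = 123236270

123236270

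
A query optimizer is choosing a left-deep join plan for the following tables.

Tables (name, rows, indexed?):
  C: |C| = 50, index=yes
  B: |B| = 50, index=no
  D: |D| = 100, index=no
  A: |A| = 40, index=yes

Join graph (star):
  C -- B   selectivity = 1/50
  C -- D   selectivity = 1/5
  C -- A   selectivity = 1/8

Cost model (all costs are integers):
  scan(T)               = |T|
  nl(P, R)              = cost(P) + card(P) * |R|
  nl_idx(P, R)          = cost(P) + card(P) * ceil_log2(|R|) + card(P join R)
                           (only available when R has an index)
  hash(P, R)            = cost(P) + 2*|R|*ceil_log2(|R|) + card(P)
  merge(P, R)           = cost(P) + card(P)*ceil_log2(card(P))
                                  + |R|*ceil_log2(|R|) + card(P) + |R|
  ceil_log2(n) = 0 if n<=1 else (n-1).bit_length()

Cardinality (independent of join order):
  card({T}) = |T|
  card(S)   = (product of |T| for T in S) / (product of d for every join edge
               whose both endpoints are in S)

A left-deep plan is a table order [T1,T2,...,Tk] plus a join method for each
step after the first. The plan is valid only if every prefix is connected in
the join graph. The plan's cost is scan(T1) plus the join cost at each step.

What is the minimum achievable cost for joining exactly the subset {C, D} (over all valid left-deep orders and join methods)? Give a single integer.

Selinger DP over subsets of {C,D}:
  {C}: scan cost=50, card=50
  {D}: scan cost=100, card=100
  {CD}: card=1000; try (C,hash)→800, (D,merge)→1200, (C,merge)→1250, (D,hash)→1500, (C,nl_idx)→1700, (D,nl)→5050 …(+1); best=800 via (C,hash)

800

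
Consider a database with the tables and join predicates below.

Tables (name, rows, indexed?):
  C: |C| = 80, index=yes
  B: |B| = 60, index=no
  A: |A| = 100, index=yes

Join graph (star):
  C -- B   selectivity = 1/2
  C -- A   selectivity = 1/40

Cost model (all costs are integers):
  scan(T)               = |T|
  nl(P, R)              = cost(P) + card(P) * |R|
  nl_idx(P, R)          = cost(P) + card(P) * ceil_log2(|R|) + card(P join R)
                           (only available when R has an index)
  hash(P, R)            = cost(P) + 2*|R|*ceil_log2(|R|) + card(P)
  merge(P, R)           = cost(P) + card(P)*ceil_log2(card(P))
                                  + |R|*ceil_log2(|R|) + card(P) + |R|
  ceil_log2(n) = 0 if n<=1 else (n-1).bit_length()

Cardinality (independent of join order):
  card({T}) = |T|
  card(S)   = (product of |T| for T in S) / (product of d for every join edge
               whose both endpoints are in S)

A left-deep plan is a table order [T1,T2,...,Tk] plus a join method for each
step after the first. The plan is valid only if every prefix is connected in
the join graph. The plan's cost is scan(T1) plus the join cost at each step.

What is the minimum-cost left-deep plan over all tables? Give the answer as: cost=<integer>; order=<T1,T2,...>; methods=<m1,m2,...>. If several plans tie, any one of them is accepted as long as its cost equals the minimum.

cost=1760; order=C,A,B; methods=nl_idx,hash

Selinger DP (subsets sized 1..n):
  {C}: scan cost=80, card=80
  {B}: scan cost=60, card=60
  {A}: scan cost=100, card=100
  {BC}: card=2400; try (B,hash)→880, (C,merge)→1120, (B,merge)→1140, (C,hash)→1240, (C,nl_idx)→2880, (C,nl)→4860 …(+1); best=880 via (B,hash)
  {AC}: card=200; try (A,nl_idx)→840, (C,nl_idx)→1000, (C,hash)→1320, (A,merge)→1520, (C,merge)→1540, (A,hash)→1560 …(+2); best=840 via (A,nl_idx)
  {ABC}: card=6000; try (B,hash)→1760, (B,merge)→3060, (A,hash)→4680, (B,nl)→12840, (A,nl_idx)→23680, (A,merge)→32880 …(+1); best=1760 via (B,hash)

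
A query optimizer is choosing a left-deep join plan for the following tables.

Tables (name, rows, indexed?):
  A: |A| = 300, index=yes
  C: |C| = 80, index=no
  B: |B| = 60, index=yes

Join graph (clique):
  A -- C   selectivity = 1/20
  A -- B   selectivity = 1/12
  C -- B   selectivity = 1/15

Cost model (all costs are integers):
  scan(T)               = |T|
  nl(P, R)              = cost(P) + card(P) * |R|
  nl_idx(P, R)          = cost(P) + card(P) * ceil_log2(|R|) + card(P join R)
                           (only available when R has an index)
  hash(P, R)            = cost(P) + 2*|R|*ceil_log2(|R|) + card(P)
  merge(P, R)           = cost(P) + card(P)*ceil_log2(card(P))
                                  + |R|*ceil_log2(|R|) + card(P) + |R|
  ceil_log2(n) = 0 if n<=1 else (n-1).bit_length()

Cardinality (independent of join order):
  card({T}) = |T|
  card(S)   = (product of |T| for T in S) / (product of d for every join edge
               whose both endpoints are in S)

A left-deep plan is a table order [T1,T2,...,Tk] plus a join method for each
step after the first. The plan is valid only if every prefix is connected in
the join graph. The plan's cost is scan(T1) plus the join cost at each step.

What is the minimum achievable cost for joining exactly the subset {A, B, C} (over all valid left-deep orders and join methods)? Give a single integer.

Selinger DP over subsets of {A,B,C}:
  {A}: scan cost=300, card=300
  {C}: scan cost=80, card=80
  {B}: scan cost=60, card=60
  {AC}: card=1200; try (C,hash)→1720, (A,nl_idx)→2000, (A,merge)→3720, (C,merge)→3940, (A,hash)→5560, (A,nl)→24080 …(+1); best=1720 via (C,hash)
  {AB}: card=1500; try (B,hash)→1320, (A,nl_idx)→2100, (A,merge)→3480, (B,nl_idx)→3600, (B,merge)→3720, (A,hash)→5520 …(+2); best=1320 via (B,hash)
  {BC}: card=320; try (B,hash)→880, (B,nl_idx)→880, (C,merge)→1120, (B,merge)→1140, (C,hash)→1240, (C,nl)→4860 …(+1); best=880 via (B,hash)
  {ABC}: card=400; try (B,hash)→3640, (C,hash)→3940, (A,nl_idx)→4160, (A,hash)→6600, (A,merge)→7080, (B,nl_idx)→9320 …(+5); best=3640 via (B,hash)

3640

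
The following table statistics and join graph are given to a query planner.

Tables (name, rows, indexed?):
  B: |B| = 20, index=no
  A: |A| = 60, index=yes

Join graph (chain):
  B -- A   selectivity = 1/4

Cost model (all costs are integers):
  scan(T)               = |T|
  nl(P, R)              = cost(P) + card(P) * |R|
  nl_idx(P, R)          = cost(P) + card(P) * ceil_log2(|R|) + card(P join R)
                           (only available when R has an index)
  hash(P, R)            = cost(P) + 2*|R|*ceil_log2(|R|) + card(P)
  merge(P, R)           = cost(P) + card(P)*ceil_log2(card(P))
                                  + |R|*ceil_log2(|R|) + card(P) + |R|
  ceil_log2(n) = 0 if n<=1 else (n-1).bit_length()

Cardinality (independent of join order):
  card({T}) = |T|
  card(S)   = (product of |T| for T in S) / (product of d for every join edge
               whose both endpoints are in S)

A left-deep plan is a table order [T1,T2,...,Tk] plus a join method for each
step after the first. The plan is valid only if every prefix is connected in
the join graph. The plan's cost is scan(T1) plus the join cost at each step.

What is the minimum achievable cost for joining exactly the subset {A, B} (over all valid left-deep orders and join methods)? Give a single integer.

Selinger DP over subsets of {A,B}:
  {B}: scan cost=20, card=20
  {A}: scan cost=60, card=60
  {AB}: card=300; try (B,hash)→320, (A,nl_idx)→440, (A,merge)→560, (B,merge)→600, (A,hash)→760, (A,nl)→1220 …(+1); best=320 via (B,hash)

320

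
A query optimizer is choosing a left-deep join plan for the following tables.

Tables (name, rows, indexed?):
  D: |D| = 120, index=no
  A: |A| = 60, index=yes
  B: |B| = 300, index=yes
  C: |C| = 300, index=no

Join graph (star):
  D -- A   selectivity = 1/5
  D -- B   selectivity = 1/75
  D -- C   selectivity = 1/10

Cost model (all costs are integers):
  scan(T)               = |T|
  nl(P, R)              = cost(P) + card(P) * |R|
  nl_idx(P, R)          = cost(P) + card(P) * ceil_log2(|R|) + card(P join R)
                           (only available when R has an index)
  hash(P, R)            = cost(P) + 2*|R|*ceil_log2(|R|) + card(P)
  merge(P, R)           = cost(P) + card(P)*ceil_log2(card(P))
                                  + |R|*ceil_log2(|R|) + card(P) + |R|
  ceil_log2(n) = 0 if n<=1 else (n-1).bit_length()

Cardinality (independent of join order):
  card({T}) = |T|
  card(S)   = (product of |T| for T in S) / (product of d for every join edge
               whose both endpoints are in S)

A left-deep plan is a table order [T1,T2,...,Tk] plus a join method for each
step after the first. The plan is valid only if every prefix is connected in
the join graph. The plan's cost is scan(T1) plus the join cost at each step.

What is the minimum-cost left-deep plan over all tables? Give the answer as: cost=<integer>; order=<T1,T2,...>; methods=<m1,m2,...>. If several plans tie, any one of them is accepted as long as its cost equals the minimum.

Selinger DP (subsets sized 1..n):
  {D}: scan cost=120, card=120
  {A}: scan cost=60, card=60
  {B}: scan cost=300, card=300
  {C}: scan cost=300, card=300
  {AD}: card=1440; try (A,hash)→960, (D,merge)→1440, (A,merge)→1500, (D,hash)→1800, (A,nl_idx)→2280, (D,nl)→7260 …(+1); best=960 via (A,hash)
  {BD}: card=480; try (B,nl_idx)→1680, (D,hash)→2280, (B,merge)→4080, (D,merge)→4260, (B,hash)→5640, (B,nl)→36120 …(+1); best=1680 via (B,nl_idx)
  {CD}: card=3600; try (D,hash)→2280, (C,merge)→4080, (D,merge)→4260, (C,hash)→5640, (C,nl)→36120, (D,nl)→36300; best=2280 via (D,hash)
  {ABD}: card=5760; try (A,hash)→2880, (A,merge)→6900, (B,hash)→7800, (A,nl_idx)→10320, (B,nl_idx)→19680, (B,merge)→21240 …(+2); best=2880 via (A,hash)
  {ACD}: card=43200; try (A,hash)→6600, (C,hash)→7800, (C,merge)→21240, (A,merge)→49500, (A,nl_idx)→67080, (A,nl)→218280 …(+1); best=6600 via (A,hash)
  {BCD}: card=14400; try (C,hash)→7560, (C,merge)→9480, (B,hash)→11280, (B,nl_idx)→49080, (B,merge)→52080, (C,nl)→145680 …(+1); best=7560 via (C,hash)
  {ABCD}: card=172800; try (C,hash)→14040, (A,hash)→22680, (B,hash)→55200, (C,merge)→86520, (A,merge)→223980, (A,nl_idx)→266760 …(+5); best=14040 via (C,hash)

cost=14040; order=D,B,A,C; methods=nl_idx,hash,hash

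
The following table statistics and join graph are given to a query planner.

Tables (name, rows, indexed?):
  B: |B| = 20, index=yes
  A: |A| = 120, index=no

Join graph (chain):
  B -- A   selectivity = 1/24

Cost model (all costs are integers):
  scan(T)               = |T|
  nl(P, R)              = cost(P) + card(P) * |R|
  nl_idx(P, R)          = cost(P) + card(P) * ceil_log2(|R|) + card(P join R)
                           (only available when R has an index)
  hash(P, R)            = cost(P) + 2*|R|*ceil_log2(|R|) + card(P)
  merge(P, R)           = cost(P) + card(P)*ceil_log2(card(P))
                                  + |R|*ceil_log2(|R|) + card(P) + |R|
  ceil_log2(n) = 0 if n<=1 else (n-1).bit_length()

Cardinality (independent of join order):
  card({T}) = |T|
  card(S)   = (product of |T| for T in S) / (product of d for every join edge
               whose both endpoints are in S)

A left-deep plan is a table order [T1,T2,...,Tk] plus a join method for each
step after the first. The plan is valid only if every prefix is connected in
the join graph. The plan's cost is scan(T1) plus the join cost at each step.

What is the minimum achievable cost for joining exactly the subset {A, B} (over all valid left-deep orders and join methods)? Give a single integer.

440

Selinger DP over subsets of {A,B}:
  {B}: scan cost=20, card=20
  {A}: scan cost=120, card=120
  {AB}: card=100; try (B,hash)→440, (B,nl_idx)→820, (A,merge)→1100, (B,merge)→1200, (A,hash)→1720, (A,nl)→2420 …(+1); best=440 via (B,hash)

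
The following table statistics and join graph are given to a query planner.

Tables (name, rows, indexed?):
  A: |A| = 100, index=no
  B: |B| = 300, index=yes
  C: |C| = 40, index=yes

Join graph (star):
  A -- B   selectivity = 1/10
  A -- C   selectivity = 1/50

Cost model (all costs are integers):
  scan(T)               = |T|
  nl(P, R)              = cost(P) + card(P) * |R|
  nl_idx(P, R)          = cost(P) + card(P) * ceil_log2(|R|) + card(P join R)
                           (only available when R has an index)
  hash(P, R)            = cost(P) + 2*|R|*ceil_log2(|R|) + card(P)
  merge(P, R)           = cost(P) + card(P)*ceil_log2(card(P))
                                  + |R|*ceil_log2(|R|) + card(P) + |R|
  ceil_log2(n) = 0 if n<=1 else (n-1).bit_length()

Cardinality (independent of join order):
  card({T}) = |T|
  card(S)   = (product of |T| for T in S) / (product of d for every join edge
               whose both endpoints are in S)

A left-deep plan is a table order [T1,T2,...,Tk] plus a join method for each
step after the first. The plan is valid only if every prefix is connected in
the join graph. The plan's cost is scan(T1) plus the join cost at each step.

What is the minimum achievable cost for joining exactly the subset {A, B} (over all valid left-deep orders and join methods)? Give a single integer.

2000

Selinger DP over subsets of {A,B}:
  {A}: scan cost=100, card=100
  {B}: scan cost=300, card=300
  {AB}: card=3000; try (A,hash)→2000, (B,merge)→3900, (B,nl_idx)→4000, (A,merge)→4100, (B,hash)→5600, (B,nl)→30100 …(+1); best=2000 via (A,hash)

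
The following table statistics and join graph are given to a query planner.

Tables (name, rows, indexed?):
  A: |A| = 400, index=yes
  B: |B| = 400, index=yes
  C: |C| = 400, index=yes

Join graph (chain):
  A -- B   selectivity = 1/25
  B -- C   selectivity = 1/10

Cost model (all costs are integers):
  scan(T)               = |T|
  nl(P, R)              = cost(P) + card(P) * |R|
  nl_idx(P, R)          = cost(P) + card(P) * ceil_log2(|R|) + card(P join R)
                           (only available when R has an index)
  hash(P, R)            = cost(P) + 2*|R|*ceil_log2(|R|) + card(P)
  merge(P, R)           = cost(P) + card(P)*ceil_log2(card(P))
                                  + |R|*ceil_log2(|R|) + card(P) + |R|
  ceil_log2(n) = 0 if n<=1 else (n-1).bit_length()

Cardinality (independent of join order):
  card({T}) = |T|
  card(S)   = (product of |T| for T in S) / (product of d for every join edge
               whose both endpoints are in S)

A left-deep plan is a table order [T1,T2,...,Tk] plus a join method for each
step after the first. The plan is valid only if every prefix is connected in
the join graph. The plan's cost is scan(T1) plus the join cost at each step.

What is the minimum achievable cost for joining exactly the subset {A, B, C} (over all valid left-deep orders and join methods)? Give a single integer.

Selinger DP over subsets of {A,B,C}:
  {A}: scan cost=400, card=400
  {B}: scan cost=400, card=400
  {C}: scan cost=400, card=400
  {AB}: card=6400; try (B,hash)→8000, (A,hash)→8000, (B,merge)→8400, (A,merge)→8400, (B,nl_idx)→10400, (A,nl_idx)→10400 …(+2); best=8000 via (B,hash)
  {BC}: card=16000; try (C,hash)→8000, (B,hash)→8000, (C,merge)→8400, (B,merge)→8400, (C,nl_idx)→20000, (B,nl_idx)→20000 …(+2); best=8000 via (C,hash)
  {ABC}: card=256000; try (C,hash)→21600, (A,hash)→31200, (C,merge)→101600, (A,merge)→252000, (C,nl_idx)→321600, (A,nl_idx)→408000 …(+2); best=21600 via (C,hash)

21600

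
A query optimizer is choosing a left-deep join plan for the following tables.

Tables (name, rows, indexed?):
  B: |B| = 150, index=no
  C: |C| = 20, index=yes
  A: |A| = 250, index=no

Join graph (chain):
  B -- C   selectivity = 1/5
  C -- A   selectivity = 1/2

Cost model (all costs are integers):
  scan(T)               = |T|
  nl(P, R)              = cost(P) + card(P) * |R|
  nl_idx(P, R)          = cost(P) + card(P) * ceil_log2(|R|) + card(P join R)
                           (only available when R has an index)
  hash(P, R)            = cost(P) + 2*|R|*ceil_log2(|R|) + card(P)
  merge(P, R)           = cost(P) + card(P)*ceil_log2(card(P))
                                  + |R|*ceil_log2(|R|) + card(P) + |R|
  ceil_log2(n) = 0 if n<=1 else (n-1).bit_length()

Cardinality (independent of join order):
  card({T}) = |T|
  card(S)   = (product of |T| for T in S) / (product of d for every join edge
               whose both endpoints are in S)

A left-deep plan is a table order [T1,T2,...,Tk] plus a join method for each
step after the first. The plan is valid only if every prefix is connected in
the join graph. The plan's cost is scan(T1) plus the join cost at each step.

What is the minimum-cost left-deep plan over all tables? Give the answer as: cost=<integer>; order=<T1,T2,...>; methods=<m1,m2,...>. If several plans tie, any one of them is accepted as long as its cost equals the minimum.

Selinger DP (subsets sized 1..n):
  {B}: scan cost=150, card=150
  {C}: scan cost=20, card=20
  {A}: scan cost=250, card=250
  {BC}: card=600; try (C,hash)→500, (B,merge)→1490, (C,nl_idx)→1500, (C,merge)→1620, (B,hash)→2440, (B,nl)→3020 …(+1); best=500 via (C,hash)
  {AC}: card=2500; try (C,hash)→700, (A,merge)→2390, (C,merge)→2620, (C,nl_idx)→4000, (A,hash)→4040, (A,nl)→5020 …(+1); best=700 via (C,hash)
  {ABC}: card=75000; try (A,hash)→5100, (B,hash)→5600, (A,merge)→9350, (B,merge)→34550, (A,nl)→150500, (B,nl)→375700; best=5100 via (A,hash)

cost=5100; order=B,C,A; methods=hash,hash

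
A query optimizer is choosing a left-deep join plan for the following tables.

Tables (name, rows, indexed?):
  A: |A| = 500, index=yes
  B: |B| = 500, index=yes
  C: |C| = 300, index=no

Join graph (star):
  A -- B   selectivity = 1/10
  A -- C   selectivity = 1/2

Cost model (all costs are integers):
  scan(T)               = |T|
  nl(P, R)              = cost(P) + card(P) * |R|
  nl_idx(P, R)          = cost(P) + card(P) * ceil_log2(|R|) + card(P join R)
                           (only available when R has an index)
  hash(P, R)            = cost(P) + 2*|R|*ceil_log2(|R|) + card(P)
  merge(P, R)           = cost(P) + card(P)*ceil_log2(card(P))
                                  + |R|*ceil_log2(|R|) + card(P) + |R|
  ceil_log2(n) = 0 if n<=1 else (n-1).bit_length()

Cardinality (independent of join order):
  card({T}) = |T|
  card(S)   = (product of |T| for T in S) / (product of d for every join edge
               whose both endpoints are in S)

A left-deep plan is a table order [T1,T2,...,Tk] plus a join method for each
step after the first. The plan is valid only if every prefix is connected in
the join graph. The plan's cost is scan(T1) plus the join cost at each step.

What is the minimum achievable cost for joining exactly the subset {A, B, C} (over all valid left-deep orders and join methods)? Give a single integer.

40400

Selinger DP over subsets of {A,B,C}:
  {A}: scan cost=500, card=500
  {B}: scan cost=500, card=500
  {C}: scan cost=300, card=300
  {AB}: card=25000; try (B,hash)→10000, (A,hash)→10000, (B,merge)→10500, (A,merge)→10500, (B,nl_idx)→30000, (A,nl_idx)→30000 …(+2); best=10000 via (B,hash)
  {AC}: card=75000; try (C,hash)→6400, (A,merge)→8300, (C,merge)→8500, (A,hash)→9600, (A,nl_idx)→78000, (A,nl)→150300 …(+1); best=6400 via (C,hash)
  {ABC}: card=3750000; try (C,hash)→40400, (B,hash)→90400, (C,merge)→413000, (B,merge)→1361400, (B,nl_idx)→4431400, (C,nl)→7510000 …(+1); best=40400 via (C,hash)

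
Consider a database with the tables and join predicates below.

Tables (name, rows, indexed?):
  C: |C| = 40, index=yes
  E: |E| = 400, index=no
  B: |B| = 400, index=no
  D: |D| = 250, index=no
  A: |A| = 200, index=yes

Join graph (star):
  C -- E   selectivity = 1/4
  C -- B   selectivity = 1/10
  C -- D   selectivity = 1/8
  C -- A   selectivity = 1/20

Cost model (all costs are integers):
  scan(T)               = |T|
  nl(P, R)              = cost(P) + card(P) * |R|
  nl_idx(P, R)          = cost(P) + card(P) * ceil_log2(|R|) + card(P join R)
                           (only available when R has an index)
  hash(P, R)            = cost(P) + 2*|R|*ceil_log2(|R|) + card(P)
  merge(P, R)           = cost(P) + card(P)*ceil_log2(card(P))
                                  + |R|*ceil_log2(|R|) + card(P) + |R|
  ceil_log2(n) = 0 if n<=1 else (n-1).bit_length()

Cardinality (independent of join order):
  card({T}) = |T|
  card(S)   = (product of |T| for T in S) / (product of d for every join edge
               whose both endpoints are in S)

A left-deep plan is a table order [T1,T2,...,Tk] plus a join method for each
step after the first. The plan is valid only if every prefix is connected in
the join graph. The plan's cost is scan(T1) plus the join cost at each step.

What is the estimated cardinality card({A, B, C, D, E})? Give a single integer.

Tables in S: A(200), B(400), C(40), D(250), E(400)
Edges inside S: C-E(d=4), C-B(d=10), C-D(d=8), C-A(d=20)
numerator = 200 * 400 * 40 * 250 * 400 = 320000000000
denominator = 4 * 10 * 8 * 20 = 6400
card(S) = 320000000000 / 6400 = 50000000

50000000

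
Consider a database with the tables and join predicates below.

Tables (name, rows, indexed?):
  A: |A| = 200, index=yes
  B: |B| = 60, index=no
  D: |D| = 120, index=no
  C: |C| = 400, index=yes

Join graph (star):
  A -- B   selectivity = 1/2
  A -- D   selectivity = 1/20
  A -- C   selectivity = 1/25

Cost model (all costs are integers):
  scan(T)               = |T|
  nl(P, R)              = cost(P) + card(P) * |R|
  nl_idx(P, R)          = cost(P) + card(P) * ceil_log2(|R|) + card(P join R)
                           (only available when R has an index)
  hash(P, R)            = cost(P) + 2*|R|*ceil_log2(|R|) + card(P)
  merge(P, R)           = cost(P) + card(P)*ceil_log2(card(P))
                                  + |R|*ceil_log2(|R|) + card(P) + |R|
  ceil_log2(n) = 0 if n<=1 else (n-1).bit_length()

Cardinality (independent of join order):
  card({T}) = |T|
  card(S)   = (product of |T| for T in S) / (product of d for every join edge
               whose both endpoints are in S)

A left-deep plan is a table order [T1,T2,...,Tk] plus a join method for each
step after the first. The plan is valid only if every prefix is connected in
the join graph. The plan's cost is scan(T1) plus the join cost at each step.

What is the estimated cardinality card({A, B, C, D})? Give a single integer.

Tables in S: A(200), B(60), C(400), D(120)
Edges inside S: A-B(d=2), A-D(d=20), A-C(d=25)
numerator = 200 * 60 * 400 * 120 = 576000000
denominator = 2 * 20 * 25 = 1000
card(S) = 576000000 / 1000 = 576000

576000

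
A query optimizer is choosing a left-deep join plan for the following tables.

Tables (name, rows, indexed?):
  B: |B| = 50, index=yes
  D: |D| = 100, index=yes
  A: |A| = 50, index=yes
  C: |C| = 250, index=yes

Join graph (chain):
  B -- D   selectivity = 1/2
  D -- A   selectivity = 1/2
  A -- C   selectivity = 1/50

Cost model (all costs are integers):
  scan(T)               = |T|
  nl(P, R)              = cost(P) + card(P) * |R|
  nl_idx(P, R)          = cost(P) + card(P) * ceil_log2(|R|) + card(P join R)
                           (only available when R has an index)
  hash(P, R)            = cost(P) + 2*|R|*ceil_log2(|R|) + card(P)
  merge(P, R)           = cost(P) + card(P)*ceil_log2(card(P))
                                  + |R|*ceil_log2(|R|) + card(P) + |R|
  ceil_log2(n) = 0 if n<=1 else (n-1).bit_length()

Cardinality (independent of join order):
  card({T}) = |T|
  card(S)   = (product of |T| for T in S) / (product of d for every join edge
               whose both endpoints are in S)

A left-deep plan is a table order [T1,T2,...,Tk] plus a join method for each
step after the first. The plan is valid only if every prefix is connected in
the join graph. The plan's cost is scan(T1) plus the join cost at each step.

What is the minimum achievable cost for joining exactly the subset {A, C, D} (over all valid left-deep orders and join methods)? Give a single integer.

Selinger DP over subsets of {A,C,D}:
  {D}: scan cost=100, card=100
  {A}: scan cost=50, card=50
  {C}: scan cost=250, card=250
  {AD}: card=2500; try (A,hash)→800, (D,merge)→1200, (A,merge)→1250, (D,hash)→1500, (D,nl_idx)→2900, (A,nl_idx)→3200 …(+2); best=800 via (A,hash)
  {AC}: card=250; try (C,nl_idx)→700, (A,hash)→1100, (A,nl_idx)→2000, (C,merge)→2650, (A,merge)→2850, (C,hash)→4100 …(+2); best=700 via (C,nl_idx)
  {ACD}: card=12500; try (D,hash)→2350, (D,merge)→3750, (C,hash)→7300, (D,nl_idx)→14950, (D,nl)→25700, (C,nl_idx)→33300 …(+2); best=2350 via (D,hash)

2350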